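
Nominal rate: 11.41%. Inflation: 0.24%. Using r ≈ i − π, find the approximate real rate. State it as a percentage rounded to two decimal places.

11.17%

r ≈ i − π = 11.41% − 0.24% = 11.17%.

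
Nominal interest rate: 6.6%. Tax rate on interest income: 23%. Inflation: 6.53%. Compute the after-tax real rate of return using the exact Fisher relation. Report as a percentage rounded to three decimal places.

After-tax nominal return = 6.6% × (1 − 0.23) = 5.0820%.
1 + r = 1.05082 / 1.06530 = 0.986408
After-tax real rate = 0.986408 − 1 → -1.359%.

-1.359%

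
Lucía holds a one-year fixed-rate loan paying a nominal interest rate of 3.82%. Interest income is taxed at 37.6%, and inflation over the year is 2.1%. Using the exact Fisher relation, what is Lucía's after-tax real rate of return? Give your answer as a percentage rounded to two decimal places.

After-tax nominal return = 3.82% × (1 − 0.376) = 2.38368%.
1 + r = 1.0238368 / 1.02100 = 1.002778
After-tax real rate = 1.002778 − 1 → 0.28%.

0.28%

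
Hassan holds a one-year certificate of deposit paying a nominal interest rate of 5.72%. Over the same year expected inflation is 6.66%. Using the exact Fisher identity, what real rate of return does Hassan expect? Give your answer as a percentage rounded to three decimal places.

-0.881%

1 + r = 1.05720 / 1.06660 = 0.991187
r = 0.991187 − 1 = -0.8813%, i.e. -0.881%.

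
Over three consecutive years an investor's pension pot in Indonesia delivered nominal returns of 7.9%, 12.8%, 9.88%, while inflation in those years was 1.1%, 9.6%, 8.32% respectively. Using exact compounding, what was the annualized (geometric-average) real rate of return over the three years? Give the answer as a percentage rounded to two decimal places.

Compound the nominal returns: 1.0790 × 1.1280 × 1.0988 = 1.33736267.
Compound inflation: 1.0110 × 1.0960 × 1.0832 = 1.20024626.
Deflate: 1.33736267 / 1.20024626 = 1.11424023.
Annualized real rate = 1.11424023^(1/3) − 1 = 3.6716% → 3.67%.

3.67%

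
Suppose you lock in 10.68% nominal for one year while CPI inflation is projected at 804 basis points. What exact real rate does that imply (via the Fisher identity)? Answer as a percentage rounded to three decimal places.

By the Fisher identity, 1 + r = (1 + i)/(1 + π).
1 + r = 1.10680 / 1.08040 = 1.0244354
r = 1.0244354 − 1 = 2.44354%, i.e. 2.444%.

2.444%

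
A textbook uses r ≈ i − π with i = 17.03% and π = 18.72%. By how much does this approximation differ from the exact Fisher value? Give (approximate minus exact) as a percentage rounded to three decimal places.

Approximate: r ≈ 17.030% − 18.720% = -1.6900%
Exact: (1 + 0.1703)/(1 + 0.1872) − 1 = -1.42352%
Error = -1.6900% − (-1.42352%) = -0.26648% → -0.266%.

-0.266%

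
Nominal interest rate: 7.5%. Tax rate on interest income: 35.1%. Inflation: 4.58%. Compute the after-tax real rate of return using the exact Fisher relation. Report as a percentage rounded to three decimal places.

0.275%

After-tax nominal return = 7.5% × (1 − 0.351) = 4.8675%.
1 + r = 1.048675 / 1.04580 = 1.002749
After-tax real rate = 1.002749 − 1 → 0.275%.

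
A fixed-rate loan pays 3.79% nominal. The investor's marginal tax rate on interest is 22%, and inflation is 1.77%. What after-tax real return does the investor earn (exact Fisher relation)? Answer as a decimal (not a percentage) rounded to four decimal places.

After-tax nominal return = 3.79% × (1 − 0.22) = 2.9562%.
1 + r = 1.029562 / 1.01770 = 1.011656
After-tax real rate = 1.011656 − 1 → 0.0117.

0.0117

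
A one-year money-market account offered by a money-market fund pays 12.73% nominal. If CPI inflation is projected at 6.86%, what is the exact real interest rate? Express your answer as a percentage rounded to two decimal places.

By the Fisher relation, 1 + r = (1 + i)/(1 + π).
1 + r = 1.12730 / 1.06860 = 1.054932
r = 1.054932 − 1 = 5.4932%, i.e. 5.49%.

5.49%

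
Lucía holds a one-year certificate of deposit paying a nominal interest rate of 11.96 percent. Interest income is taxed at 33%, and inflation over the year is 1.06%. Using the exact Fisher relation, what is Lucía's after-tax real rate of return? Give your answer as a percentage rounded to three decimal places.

After-tax nominal return = 11.96% × (1 − 0.33) = 8.0132%.
1 + r = 1.080132 / 1.01060 = 1.068803
After-tax real rate = 1.068803 − 1 → 6.880%.

6.880%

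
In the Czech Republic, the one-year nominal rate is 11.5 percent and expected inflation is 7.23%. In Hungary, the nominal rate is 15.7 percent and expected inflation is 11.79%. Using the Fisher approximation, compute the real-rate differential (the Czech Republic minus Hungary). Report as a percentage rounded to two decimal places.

0.36%

The Czech Republic: 11.5% − 7.23% = 4.270%
Hungary: 15.7% − 11.79% = 3.910%
Differential = 0.360% → 0.36%.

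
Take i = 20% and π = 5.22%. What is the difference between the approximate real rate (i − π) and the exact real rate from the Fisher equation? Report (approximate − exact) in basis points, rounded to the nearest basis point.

Approximate: r ≈ 20.000% − 5.220% = 14.7800%
Exact: (1 + 0.2000)/(1 + 0.0522) − 1 = 14.0468%
Error = 14.7800% − 14.0468% = 0.7332% → 73 basis points.

73 basis points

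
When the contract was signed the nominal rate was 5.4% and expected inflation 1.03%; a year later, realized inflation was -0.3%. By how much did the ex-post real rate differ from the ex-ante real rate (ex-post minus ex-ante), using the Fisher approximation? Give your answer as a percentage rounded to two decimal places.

Ex-ante: 5.4% − 1.03% = 4.370%
Ex-post: 5.4% − (-0.3%) = 5.700%
Difference (ex-post − ex-ante) = 1.3300% → 1.33%.

1.33%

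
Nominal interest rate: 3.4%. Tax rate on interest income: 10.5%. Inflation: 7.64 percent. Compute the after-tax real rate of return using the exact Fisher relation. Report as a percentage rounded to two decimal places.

-4.27%

After-tax nominal return = 3.4% × (1 − 0.105) = 3.0430%.
1 + r = 1.03043 / 1.07640 = 0.957293
After-tax real rate = 0.957293 − 1 → -4.27%.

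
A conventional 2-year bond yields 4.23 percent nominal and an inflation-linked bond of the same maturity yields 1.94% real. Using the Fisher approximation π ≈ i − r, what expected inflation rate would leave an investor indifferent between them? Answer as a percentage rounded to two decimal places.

π ≈ i − r = 4.23% − 1.94% → 2.29%.

2.29%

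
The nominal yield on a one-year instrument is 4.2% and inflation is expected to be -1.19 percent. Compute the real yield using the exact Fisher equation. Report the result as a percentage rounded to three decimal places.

1 + r = 1.04200 / 0.98810 = 1.054549
r = 1.054549 − 1 = 5.4549%, i.e. 5.455%.

5.455%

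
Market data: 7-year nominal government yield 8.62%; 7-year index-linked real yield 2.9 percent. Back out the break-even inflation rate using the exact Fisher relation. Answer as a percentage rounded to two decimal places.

(1 + π) = (1 + i)/(1 + r) = 1.08620 / 1.02900 = 1.055588
Break-even inflation = 1.055588 − 1 → 5.56%.

5.56%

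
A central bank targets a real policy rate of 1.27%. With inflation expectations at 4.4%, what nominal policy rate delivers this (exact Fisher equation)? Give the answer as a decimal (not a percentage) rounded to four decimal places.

(1 + i) = (1 + r)(1 + π) = 1.01270 × 1.04400 = 1.0572588
i = 1.0572588 − 1, so the required nominal rate is 0.0573.

0.0573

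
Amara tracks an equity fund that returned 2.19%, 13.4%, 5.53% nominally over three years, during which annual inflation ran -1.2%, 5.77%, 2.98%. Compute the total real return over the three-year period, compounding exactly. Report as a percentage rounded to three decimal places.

Nominal growth factor = 1.0219 × 1.1340 × 1.0553 = 1.222918
Price-level growth factor = 0.9880 × 1.0577 × 1.0298 = 1.076149
Real growth factor = 1.222918 / 1.076149 = 1.136384
Total real return = 1.136384 − 1 → 13.638%.

13.638%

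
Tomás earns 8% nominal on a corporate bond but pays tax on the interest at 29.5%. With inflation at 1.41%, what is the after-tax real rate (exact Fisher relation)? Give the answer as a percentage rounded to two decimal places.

After-tax nominal return = 8% × (1 − 0.295) = 5.6400%.
1 + r = 1.05640 / 1.01410 = 1.041712
After-tax real rate = 1.041712 − 1 → 4.17%.

4.17%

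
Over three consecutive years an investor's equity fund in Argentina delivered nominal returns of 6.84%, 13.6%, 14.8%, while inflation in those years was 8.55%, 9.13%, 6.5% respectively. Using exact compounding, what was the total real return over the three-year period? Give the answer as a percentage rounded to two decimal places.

Nominal growth factor = 1.0684 × 1.1360 × 1.1480 = 1.393330
Price-level growth factor = 1.0855 × 1.0913 × 1.0650 = 1.261606
Real growth factor = 1.393330 / 1.261606 = 1.104410
Total real return = 1.104410 − 1 → 10.44%.

10.44%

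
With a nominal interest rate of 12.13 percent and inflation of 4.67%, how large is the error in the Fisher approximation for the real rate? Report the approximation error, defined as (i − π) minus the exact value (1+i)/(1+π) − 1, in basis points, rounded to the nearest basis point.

33 basis points

Approximate: r ≈ 12.130% − 4.670% = 7.4600%
Exact: (1 + 0.1213)/(1 + 0.0467) − 1 = 7.1272%
Error = 7.4600% − 7.1272% = 0.3328% → 33 basis points.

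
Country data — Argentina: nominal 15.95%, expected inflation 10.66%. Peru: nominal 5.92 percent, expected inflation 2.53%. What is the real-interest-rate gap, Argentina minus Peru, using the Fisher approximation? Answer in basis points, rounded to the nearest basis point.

190 basis points

Argentina: 15.95% − 10.66% = 5.290%
Peru: 5.92% − 2.53% = 3.390%
Differential = 1.900% → 190 basis points.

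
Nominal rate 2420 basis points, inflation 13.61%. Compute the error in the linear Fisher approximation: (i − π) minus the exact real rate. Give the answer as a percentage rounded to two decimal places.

Approximate: r ≈ 24.200% − 13.610% = 10.5900%
Exact: (1 + 0.2420)/(1 + 0.1361) − 1 = 9.3214%
Error = 10.5900% − 9.3214% = 1.2686% → 1.27%.

1.27%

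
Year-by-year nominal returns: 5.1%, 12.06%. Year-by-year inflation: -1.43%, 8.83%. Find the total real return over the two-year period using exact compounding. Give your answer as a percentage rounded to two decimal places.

9.79%

Nominal growth factor = 1.0510 × 1.1206 = 1.177751
Price-level growth factor = 0.9857 × 1.0883 = 1.072737
Real growth factor = 1.177751 / 1.072737 = 1.097893
Total real return = 1.097893 − 1 → 9.79%.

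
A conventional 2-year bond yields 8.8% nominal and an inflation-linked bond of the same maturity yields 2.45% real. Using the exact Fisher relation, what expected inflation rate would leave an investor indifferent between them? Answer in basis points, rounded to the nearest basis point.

(1 + π) = (1 + i)/(1 + r) = 1.08800 / 1.02450 = 1.061981
Break-even inflation = 1.061981 − 1 → 620 basis points.

620 basis points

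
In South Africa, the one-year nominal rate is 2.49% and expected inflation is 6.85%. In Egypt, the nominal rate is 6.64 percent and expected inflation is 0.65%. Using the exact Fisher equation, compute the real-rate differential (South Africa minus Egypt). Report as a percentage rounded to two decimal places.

-10.03%

South Africa: (1 + 0.0249)/(1 + 0.0685) − 1 = -4.0805%
Egypt: (1 + 0.0664)/(1 + 0.0065) − 1 = 5.9513%
Differential = -4.0805% − 5.9513% = -10.0318% → -10.03%.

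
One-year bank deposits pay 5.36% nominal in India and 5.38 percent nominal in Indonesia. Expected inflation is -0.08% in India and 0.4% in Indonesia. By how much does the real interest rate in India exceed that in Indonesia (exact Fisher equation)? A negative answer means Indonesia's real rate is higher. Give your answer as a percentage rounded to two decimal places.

India: (1 + 0.0536)/(1 − 0.0008) − 1 = 5.4444%
Indonesia: (1 + 0.0538)/(1 + 0.0040) − 1 = 4.9602%
Differential = 5.4444% − 4.9602% = 0.4842% → 0.48%.

0.48%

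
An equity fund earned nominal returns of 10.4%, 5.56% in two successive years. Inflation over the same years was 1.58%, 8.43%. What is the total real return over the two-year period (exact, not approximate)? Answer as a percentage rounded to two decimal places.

Compound the nominal returns: 1.1040 × 1.0556 = 1.165382.
Compound inflation: 1.0158 × 1.0843 = 1.101432.
Deflate: 1.165382 / 1.101432 = 1.058061.
Total real return = 1.058061 − 1 → 5.81%.

5.81%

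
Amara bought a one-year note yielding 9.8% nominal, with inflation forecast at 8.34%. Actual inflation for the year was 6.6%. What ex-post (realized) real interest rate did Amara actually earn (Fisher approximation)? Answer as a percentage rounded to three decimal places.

Ex-post: 9.8% − 6.6% = 3.200%
So the realized real rate is 3.200%.

3.200%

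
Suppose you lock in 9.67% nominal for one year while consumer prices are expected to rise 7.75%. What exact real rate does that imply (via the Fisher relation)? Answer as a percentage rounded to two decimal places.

1 + r = 1.09670 / 1.07750 = 1.017819
r = 1.017819 − 1 = 1.7819%, i.e. 1.78%.

1.78%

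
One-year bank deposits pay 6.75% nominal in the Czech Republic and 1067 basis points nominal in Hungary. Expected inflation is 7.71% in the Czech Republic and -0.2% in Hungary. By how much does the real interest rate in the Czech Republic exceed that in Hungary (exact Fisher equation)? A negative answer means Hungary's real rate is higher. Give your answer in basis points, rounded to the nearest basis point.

The Czech Republic: (1 + 0.0675)/(1 + 0.0771) − 1 = -0.8913%
Hungary: (1 + 0.1067)/(1 − 0.0020) − 1 = 10.8918%
Differential = -0.8913% − 10.8918% = -11.7831% → -1178 basis points.

-1178 basis points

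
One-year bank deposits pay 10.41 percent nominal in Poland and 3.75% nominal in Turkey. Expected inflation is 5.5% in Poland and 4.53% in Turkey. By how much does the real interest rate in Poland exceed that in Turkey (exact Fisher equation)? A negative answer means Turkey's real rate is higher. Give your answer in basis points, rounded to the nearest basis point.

540 basis points

Poland: (1 + 0.1041)/(1 + 0.0550) − 1 = 4.6540%
Turkey: (1 + 0.0375)/(1 + 0.0453) − 1 = -0.7462%
Differential = 4.6540% − (-0.7462%) = 5.4002% → 540 basis points.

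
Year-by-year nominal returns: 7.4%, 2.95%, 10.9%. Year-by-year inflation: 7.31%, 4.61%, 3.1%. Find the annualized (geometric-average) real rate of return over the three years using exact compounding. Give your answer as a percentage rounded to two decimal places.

1.94%

Nominal growth factor = 1.0740 × 1.0295 × 1.1090 = 1.22620245
Price-level growth factor = 1.0731 × 1.0461 × 1.0310 = 1.15736958
Real growth factor = 1.22620245 / 1.15736958 = 1.05947354
Annualized real rate = 1.05947354^(1/3) − 1 = 1.9444% → 1.94%.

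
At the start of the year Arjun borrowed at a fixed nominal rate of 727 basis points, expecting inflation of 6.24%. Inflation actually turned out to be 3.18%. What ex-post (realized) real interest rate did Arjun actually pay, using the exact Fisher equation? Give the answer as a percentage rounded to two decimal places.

3.96%

Ex-post: (1 + 0.0727)/(1 + 0.0318) − 1 = 3.9639%
So the realized real rate is 3.96%.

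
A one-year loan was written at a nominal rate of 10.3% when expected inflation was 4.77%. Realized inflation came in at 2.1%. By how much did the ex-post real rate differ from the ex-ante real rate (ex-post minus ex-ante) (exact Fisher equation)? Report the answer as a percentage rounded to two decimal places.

2.75%

Ex-ante: (1 + 0.1030)/(1 + 0.0477) − 1 = 5.2782%
Ex-post: (1 + 0.1030)/(1 + 0.0210) − 1 = 8.0313%
Difference (ex-post − ex-ante) = 2.7531% → 2.75%.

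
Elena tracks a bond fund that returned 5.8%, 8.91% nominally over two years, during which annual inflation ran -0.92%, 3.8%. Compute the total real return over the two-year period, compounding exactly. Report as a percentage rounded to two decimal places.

Compound the nominal returns: 1.0580 × 1.0891 = 1.152268.
Compound inflation: 0.9908 × 1.0380 = 1.028450.
Deflate: 1.152268 / 1.028450 = 1.120392.
Total real return = 1.120392 − 1 → 12.04%.

12.04%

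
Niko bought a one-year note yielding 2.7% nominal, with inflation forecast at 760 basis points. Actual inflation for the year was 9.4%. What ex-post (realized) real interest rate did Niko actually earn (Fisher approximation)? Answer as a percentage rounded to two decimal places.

Ex-post: 2.7% − 9.4% = -6.700%
So the realized real rate is -6.70%.

-6.70%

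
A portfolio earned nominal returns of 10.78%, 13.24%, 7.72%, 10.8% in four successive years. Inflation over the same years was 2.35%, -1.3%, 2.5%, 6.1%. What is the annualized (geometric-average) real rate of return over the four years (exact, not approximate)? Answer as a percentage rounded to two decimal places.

8.05%

Compound the nominal returns: 1.1078 × 1.1324 × 1.0772 × 1.1080 = 1.49726036.
Compound inflation: 1.0235 × 0.9870 × 1.0250 × 1.0610 = 1.09861177.
Deflate: 1.49726036 / 1.09861177 = 1.36286575.
Annualized real rate = 1.36286575^(1/4) − 1 = 8.0471% → 8.05%.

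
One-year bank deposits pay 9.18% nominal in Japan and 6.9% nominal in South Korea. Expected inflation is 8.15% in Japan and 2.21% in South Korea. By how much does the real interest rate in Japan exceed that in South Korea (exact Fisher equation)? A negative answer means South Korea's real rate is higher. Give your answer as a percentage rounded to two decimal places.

Japan: (1 + 0.0918)/(1 + 0.0815) − 1 = 0.9524%
South Korea: (1 + 0.0690)/(1 + 0.0221) − 1 = 4.5886%
Differential = 0.9524% − 4.5886% = -3.6362% → -3.64%.

-3.64%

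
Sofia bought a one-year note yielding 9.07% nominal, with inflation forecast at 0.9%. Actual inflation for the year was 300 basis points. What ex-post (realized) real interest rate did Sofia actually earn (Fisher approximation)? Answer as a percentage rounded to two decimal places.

6.07%

Ex-post: 9.07% − 3% = 6.070%
So the realized real rate is 6.07%.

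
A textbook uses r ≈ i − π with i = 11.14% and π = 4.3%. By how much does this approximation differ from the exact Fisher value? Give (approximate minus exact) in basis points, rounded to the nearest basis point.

Approximate: r ≈ 11.140% − 4.300% = 6.8400%
Exact: (1 + 0.1114)/(1 + 0.0430) − 1 = 6.5580%
Error = 6.8400% − 6.5580% = 0.2820% → 28 basis points.

28 basis points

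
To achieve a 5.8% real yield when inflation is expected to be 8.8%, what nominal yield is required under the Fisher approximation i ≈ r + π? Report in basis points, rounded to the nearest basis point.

i ≈ r + π = 5.8% + 8.8% = 1460 basis points.

1460 basis points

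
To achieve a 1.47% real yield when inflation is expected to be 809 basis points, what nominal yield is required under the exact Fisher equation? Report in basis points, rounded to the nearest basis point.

968 basis points

(1 + i) = (1 + r)(1 + π) = 1.01470 × 1.08090 = 1.09678923
i = 1.09678923 − 1, so the required nominal rate is 968 basis points.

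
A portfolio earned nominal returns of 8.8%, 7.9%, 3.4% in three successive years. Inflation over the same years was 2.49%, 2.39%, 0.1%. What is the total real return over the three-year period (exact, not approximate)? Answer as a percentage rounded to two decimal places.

15.56%

Compound the nominal returns: 1.0880 × 1.0790 × 1.0340 = 1.213866.
Compound inflation: 1.0249 × 1.0239 × 1.0010 = 1.050445.
Deflate: 1.213866 / 1.050445 = 1.155574.
Total real return = 1.155574 − 1 → 15.56%.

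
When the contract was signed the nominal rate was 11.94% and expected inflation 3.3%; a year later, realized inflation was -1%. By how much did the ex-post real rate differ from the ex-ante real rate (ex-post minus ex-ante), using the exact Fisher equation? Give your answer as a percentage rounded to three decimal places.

Ex-ante: (1 + 0.1194)/(1 + 0.0330) − 1 = 8.3640%
Ex-post: (1 + 0.1194)/(1 − 0.0100) − 1 = 13.0707%
Difference (ex-post − ex-ante) = 4.7067% → 4.707%.

4.707%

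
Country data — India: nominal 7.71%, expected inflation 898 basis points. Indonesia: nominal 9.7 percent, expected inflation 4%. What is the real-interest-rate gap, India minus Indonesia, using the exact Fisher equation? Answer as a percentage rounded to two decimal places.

India: (1 + 0.0771)/(1 + 0.0898) − 1 = -1.1654%
Indonesia: (1 + 0.0970)/(1 + 0.0400) − 1 = 5.4808%
Differential = -1.1654% − 5.4808% = -6.6461% → -6.65%.

-6.65%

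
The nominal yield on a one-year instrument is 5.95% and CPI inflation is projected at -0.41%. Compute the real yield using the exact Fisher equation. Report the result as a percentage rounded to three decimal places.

6.386%

By the Fisher equation, 1 + r = (1 + i)/(1 + π).
1 + r = 1.05950 / 0.99590 = 1.063862
r = 1.063862 − 1 = 6.3862%, i.e. 6.386%.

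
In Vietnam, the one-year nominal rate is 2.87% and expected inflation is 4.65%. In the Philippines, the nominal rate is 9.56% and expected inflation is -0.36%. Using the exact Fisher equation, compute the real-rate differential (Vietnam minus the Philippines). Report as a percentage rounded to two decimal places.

Vietnam: (1 + 0.0287)/(1 + 0.0465) − 1 = -1.7009%
The Philippines: (1 + 0.0956)/(1 − 0.0036) − 1 = 9.9558%
Differential = -1.7009% − 9.9558% = -11.6567% → -11.66%.

-11.66%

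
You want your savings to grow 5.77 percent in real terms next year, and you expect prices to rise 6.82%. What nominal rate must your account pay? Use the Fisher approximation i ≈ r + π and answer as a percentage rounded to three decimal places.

i ≈ r + π = 5.77% + 6.82% = 12.590%.

12.590%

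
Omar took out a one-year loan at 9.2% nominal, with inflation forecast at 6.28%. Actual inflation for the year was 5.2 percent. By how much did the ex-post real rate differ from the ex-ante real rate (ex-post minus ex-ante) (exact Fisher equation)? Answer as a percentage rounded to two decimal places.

1.05%

Ex-ante: (1 + 0.0920)/(1 + 0.0628) − 1 = 2.7475%
Ex-post: (1 + 0.0920)/(1 + 0.0520) − 1 = 3.8023%
Difference (ex-post − ex-ante) = 1.0548% → 1.05%.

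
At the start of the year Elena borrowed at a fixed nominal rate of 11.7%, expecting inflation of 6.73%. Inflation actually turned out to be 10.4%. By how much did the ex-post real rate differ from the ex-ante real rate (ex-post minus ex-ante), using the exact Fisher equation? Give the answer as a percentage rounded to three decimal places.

-3.479%

Ex-ante: (1 + 0.1170)/(1 + 0.0673) − 1 = 4.6566%
Ex-post: (1 + 0.1170)/(1 + 0.1040) − 1 = 1.1775%
Difference (ex-post − ex-ante) = -3.4791% → -3.479%.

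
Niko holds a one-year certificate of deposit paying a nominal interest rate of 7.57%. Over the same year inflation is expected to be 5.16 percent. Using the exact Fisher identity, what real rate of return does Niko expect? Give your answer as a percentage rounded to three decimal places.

By the Fisher identity, 1 + r = (1 + i)/(1 + π).
1 + r = 1.07570 / 1.05160 = 1.022917
r = 1.022917 − 1 = 2.2917%, i.e. 2.292%.

2.292%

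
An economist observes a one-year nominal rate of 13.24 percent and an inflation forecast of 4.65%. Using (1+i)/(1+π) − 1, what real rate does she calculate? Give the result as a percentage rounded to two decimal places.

8.21%

By the Fisher equation, 1 + r = (1 + i)/(1 + π).
1 + r = 1.13240 / 1.04650 = 1.082083
r = 1.082083 − 1 = 8.2083%, i.e. 8.21%.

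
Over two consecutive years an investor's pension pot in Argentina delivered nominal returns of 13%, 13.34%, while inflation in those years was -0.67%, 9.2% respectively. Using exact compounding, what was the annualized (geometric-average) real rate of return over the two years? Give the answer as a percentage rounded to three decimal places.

8.662%

Nominal growth factor = 1.1300 × 1.1334 = 1.28074200
Price-level growth factor = 0.9933 × 1.0920 = 1.08468360
Real growth factor = 1.28074200 / 1.08468360 = 1.18075170
Annualized real rate = 1.18075170^(1/2) − 1 = 8.6624% → 8.662%.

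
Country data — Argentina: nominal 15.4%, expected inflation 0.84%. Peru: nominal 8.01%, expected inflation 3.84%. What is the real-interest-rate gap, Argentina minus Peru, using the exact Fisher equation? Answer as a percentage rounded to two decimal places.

Argentina: (1 + 0.1540)/(1 + 0.0084) − 1 = 14.4387%
Peru: (1 + 0.0801)/(1 + 0.0384) − 1 = 4.0158%
Differential = 14.4387% − 4.0158% = 10.4229% → 10.42%.

10.42%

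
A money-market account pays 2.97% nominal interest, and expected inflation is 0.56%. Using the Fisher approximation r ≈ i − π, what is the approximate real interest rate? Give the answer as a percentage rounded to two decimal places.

2.41%

r ≈ i − π = 2.97% − 0.56% = 2.41%.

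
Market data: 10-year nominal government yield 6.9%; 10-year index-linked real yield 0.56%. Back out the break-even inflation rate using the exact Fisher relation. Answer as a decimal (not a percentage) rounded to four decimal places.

(1 + π) = (1 + i)/(1 + r) = 1.06900 / 1.00560 = 1.063047
Break-even inflation = 1.063047 − 1 → 0.0630.

0.0630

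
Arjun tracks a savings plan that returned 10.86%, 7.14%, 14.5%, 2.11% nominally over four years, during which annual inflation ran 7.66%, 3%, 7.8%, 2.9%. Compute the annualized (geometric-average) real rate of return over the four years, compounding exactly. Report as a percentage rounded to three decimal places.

Compound the nominal returns: 1.1086 × 1.0714 × 1.1450 × 1.0211 = 1.38867392.
Compound inflation: 1.0766 × 1.0300 × 1.0780 × 1.0290 = 1.23005841.
Deflate: 1.38867392 / 1.23005841 = 1.12894957.
Annualized real rate = 1.12894957^(1/4) − 1 = 3.0786% → 3.079%.

3.079%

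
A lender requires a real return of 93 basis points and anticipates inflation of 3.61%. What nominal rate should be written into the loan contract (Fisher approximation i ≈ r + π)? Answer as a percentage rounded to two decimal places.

4.54%

i ≈ r + π = 0.93% + 3.61% = 4.54%.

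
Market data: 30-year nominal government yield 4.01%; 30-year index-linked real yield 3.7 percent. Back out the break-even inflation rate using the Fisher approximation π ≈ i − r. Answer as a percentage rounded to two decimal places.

π ≈ i − r = 4.01% − 3.7% → 0.31%.

0.31%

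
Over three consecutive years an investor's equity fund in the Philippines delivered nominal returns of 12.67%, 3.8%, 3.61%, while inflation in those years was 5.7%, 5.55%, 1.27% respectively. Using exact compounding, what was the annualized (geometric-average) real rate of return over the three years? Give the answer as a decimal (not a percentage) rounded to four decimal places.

0.0236

Compound the nominal returns: 1.1267 × 1.0380 × 1.0361 = 1.21173408.
Compound inflation: 1.0570 × 1.0555 × 1.0127 = 1.12983243.
Deflate: 1.21173408 / 1.12983243 = 1.07249009.
Annualized real rate = 1.07249009^(1/3) − 1 = 2.3602% → 0.0236.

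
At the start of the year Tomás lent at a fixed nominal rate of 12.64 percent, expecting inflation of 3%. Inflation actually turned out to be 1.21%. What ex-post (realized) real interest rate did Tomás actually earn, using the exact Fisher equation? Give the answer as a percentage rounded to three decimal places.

Ex-post: (1 + 0.1264)/(1 + 0.0121) − 1 = 11.2934%
So the realized real rate is 11.293%.

11.293%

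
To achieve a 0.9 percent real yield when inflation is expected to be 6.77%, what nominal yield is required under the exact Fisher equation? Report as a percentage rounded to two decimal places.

(1 + i) = (1 + r)(1 + π) = 1.00900 × 1.06770 = 1.0773093
i = 1.0773093 − 1, so the required nominal rate is 7.73%.

7.73%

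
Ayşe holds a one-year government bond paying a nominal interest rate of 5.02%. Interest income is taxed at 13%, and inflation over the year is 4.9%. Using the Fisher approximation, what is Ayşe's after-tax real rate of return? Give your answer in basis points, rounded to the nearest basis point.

After-tax nominal return = 5.02% × (1 − 0.13) = 4.3674%.
r ≈ 4.3674% − 4.9% → -53 basis points.

-53 basis points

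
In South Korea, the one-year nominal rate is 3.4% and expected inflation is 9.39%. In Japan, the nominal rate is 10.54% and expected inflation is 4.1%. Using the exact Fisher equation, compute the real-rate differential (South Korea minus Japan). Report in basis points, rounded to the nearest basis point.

South Korea: (1 + 0.0340)/(1 + 0.0939) − 1 = -5.4758%
Japan: (1 + 0.1054)/(1 + 0.0410) − 1 = 6.1864%
Differential = -5.4758% − 6.1864% = -11.6622% → -1166 basis points.

-1166 basis points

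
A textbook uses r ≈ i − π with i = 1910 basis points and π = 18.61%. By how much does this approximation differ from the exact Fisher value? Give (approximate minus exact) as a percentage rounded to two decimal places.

Approximate: r ≈ 19.100% − 18.610% = 0.4900%
Exact: (1 + 0.1910)/(1 + 0.1861) − 1 = 0.4131%
Error = 0.4900% − 0.4131% = 0.0769% → 0.08%.

0.08%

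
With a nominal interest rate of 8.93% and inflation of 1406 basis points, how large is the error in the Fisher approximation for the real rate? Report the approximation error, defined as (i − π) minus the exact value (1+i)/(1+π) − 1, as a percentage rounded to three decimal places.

Approximate: r ≈ 8.930% − 14.060% = -5.1300%
Exact: (1 + 0.0893)/(1 + 0.1406) − 1 = -4.4976%
Error = -5.1300% − (-4.4976%) = -0.6324% → -0.632%.

-0.632%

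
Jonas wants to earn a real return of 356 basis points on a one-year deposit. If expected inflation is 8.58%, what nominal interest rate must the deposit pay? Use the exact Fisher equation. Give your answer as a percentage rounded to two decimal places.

(1 + i) = (1 + r)(1 + π) = 1.03560 × 1.08580 = 1.12445448
i = 1.12445448 − 1, so the required nominal rate is 12.45%.

12.45%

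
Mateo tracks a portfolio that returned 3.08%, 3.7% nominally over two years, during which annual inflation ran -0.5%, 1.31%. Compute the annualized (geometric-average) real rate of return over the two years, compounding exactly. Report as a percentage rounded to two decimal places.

2.98%

Nominal growth factor = 1.0308 × 1.0370 = 1.06893960
Price-level growth factor = 0.9950 × 1.0131 = 1.00803450
Real growth factor = 1.06893960 / 1.00803450 = 1.06041966
Annualized real rate = 1.06041966^(1/2) − 1 = 2.9767% → 2.98%.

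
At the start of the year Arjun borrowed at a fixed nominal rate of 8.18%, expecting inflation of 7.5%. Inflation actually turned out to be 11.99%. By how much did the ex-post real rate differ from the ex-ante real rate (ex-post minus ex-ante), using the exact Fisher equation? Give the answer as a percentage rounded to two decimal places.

-4.03%

Ex-ante: (1 + 0.0818)/(1 + 0.0750) − 1 = 0.6326%
Ex-post: (1 + 0.0818)/(1 + 0.1199) − 1 = -3.4021%
Difference (ex-post − ex-ante) = -4.0346% → -4.03%.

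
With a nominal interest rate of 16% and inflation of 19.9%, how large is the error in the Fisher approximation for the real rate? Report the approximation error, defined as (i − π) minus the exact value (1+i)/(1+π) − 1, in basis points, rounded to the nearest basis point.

Approximate: r ≈ 16.000% − 19.900% = -3.9000%
Exact: (1 + 0.1600)/(1 + 0.1990) − 1 = -3.2527%
Error = -3.9000% − (-3.2527%) = -0.6473% → -65 basis points.

-65 basis points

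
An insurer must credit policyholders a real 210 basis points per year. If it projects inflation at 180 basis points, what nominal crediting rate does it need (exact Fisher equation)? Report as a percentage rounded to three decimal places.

3.938%

(1 + i) = (1 + r)(1 + π) = 1.02100 × 1.01800 = 1.039378
i = 1.039378 − 1, so the required nominal rate is 3.938%.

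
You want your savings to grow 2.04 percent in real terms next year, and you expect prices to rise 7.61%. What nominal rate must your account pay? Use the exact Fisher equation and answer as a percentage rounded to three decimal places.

9.805%

(1 + i) = (1 + r)(1 + π) = 1.02040 × 1.07610 = 1.09805244
i = 1.09805244 − 1, so the required nominal rate is 9.805%.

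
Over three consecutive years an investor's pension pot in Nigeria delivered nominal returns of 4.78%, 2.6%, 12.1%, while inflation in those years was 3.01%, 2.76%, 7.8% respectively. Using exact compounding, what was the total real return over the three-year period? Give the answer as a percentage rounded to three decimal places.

Nominal growth factor = 1.0478 × 1.0260 × 1.1210 = 1.205123
Price-level growth factor = 1.0301 × 1.0276 × 1.0780 = 1.141096
Real growth factor = 1.205123 / 1.141096 = 1.056110
Total real return = 1.056110 − 1 → 5.611%.

5.611%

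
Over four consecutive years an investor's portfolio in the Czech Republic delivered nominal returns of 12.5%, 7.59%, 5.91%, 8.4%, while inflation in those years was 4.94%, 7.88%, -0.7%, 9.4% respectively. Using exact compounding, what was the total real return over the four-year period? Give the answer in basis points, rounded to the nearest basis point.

Nominal growth factor = 1.1250 × 1.0759 × 1.0591 × 1.0840 = 1.389603
Price-level growth factor = 1.0494 × 1.0788 × 0.9930 × 1.0940 = 1.229840
Real growth factor = 1.389603 / 1.229840 = 1.129905
Total real return = 1.129905 − 1 → 1299 basis points.

1299 basis points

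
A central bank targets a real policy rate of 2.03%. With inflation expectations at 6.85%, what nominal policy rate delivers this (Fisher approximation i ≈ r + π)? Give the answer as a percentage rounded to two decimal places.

8.88%

i ≈ r + π = 2.03% + 6.85% = 8.88%.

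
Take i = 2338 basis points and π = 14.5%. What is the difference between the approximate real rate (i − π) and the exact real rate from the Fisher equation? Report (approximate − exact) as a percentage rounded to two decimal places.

Approximate: r ≈ 23.380% − 14.500% = 8.8800%
Exact: (1 + 0.2338)/(1 + 0.1450) − 1 = 7.7555%
Error = 8.8800% − 7.7555% = 1.1245% → 1.12%.

1.12%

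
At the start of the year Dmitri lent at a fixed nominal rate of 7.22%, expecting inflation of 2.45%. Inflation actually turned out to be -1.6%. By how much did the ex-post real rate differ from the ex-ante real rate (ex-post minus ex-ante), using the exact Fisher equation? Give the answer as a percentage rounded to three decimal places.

4.307%

Ex-ante: (1 + 0.0722)/(1 + 0.0245) − 1 = 4.65593%
Ex-post: (1 + 0.0722)/(1 − 0.0160) − 1 = 8.96341%
Difference (ex-post − ex-ante) = 4.30748% → 4.307%.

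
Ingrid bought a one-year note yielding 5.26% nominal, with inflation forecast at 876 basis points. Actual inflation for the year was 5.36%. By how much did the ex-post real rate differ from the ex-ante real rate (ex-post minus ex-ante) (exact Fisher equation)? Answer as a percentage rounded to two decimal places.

3.12%

Ex-ante: (1 + 0.0526)/(1 + 0.0876) − 1 = -3.2181%
Ex-post: (1 + 0.0526)/(1 + 0.0536) − 1 = -0.0949%
Difference (ex-post − ex-ante) = 3.1232% → 3.12%.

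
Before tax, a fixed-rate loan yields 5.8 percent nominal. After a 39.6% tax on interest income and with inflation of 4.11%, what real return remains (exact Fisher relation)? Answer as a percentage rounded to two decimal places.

-0.58%

After-tax nominal return = 5.8% × (1 − 0.396) = 3.5032%.
1 + r = 1.035032 / 1.04110 = 0.994172
After-tax real rate = 0.994172 − 1 → -0.58%.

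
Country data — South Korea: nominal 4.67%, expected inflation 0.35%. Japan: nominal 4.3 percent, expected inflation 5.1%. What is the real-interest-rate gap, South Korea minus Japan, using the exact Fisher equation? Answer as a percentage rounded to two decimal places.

South Korea: (1 + 0.0467)/(1 + 0.0035) − 1 = 4.3049%
Japan: (1 + 0.0430)/(1 + 0.0510) − 1 = -0.7612%
Differential = 4.3049% − (-0.7612%) = 5.0661% → 5.07%.

5.07%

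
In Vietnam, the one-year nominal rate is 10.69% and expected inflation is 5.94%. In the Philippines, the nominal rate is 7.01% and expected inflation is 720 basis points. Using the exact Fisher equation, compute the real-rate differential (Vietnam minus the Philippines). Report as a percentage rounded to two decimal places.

Vietnam: (1 + 0.1069)/(1 + 0.0594) − 1 = 4.4837%
The Philippines: (1 + 0.0701)/(1 + 0.0720) − 1 = -0.1772%
Differential = 4.4837% − (-0.1772%) = 4.6609% → 4.66%.

4.66%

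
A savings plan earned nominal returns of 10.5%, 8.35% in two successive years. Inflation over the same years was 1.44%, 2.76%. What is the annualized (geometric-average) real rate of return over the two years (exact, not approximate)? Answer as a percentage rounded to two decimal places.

Compound the nominal returns: 1.1050 × 1.0835 = 1.19726750.
Compound inflation: 1.0144 × 1.0276 = 1.04239744.
Deflate: 1.19726750 / 1.04239744 = 1.14857103.
Annualized real rate = 1.14857103^(1/2) − 1 = 7.1714% → 7.17%.

7.17%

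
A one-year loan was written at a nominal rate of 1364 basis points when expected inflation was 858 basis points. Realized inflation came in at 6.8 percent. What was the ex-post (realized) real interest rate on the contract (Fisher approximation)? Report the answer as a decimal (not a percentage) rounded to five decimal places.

0.06840

Ex-post: 13.64% − 6.8% = 6.840%
So the realized real rate is 0.06840.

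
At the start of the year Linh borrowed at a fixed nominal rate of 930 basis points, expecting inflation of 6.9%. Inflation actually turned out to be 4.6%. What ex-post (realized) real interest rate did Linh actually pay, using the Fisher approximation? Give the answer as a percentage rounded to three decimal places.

Ex-post: 9.3% − 4.6% = 4.700%
So the realized real rate is 4.700%.

4.700%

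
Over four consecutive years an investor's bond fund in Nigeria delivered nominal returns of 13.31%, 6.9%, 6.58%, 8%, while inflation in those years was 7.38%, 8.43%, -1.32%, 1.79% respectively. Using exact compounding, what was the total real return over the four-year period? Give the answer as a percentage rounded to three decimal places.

19.217%

Compound the nominal returns: 1.1331 × 1.0690 × 1.0658 × 1.0800 = 1.394265.
Compound inflation: 1.0738 × 1.0843 × 0.9868 × 1.0179 = 1.169519.
Deflate: 1.394265 / 1.169519 = 1.192170.
Total real return = 1.192170 − 1 → 19.217%.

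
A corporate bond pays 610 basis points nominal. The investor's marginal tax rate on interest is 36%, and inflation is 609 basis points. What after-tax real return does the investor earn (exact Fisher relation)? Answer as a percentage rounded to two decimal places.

-2.06%

After-tax nominal return = 6.1% × (1 − 0.36) = 3.9040%.
1 + r = 1.03904 / 1.06090 = 0.979395
After-tax real rate = 0.979395 − 1 → -2.06%.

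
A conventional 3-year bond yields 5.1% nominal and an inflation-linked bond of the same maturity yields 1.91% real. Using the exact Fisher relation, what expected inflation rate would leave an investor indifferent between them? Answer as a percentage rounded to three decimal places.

(1 + π) = (1 + i)/(1 + r) = 1.05100 / 1.01910 = 1.031302
Break-even inflation = 1.031302 − 1 → 3.130%.

3.130%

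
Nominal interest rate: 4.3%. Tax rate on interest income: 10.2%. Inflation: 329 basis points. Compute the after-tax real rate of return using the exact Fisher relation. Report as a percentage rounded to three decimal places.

After-tax nominal return = 4.3% × (1 − 0.102) = 3.8614%.
1 + r = 1.038614 / 1.03290 = 1.005532
After-tax real rate = 1.005532 − 1 → 0.553%.

0.553%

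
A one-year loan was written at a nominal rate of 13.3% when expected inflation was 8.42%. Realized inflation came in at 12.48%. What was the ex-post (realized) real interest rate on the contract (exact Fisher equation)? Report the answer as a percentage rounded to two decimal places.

Ex-post: (1 + 0.1330)/(1 + 0.1248) − 1 = 0.7290%
So the realized real rate is 0.73%.

0.73%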